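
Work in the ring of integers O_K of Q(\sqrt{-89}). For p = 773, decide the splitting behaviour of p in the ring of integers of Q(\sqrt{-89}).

d = -89 ≡ 3 (mod 4), so O_K = ℤ[√-89] and disc(K) = 4d = -356.
disc(K) = -356 is not divisible by 773; 773 is unramified.
Euler's criterion: (-89)^386 mod 773 = 772. Thus (-89|773) = -1.
d is a non-residue mod p, hence 773 remains inert in O_K.

p is inert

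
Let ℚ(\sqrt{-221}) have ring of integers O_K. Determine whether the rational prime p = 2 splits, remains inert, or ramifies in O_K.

Since -221 ≢ 1 mod 4, the ring of integers is ℤ[√-221] with discriminant 4·(-221) = -884.
2 divides disc(K) = -884, so 2 ramifies.

p ramifies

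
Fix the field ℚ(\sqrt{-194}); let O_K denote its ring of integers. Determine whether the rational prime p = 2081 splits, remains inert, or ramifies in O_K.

Since -194 ≢ 1 mod 4, the ring of integers is ℤ[√-194] with discriminant 4·(-194) = -776.
disc(K) = -776 is not divisible by 2081; 2081 is unramified.
Euler's criterion: (-194)^1040 mod 2081 = 1. Thus (-194|2081) = 1.
d is a quadratic residue mod p, hence 2081 splits in O_K.

split — (2081) = 𝔭₁𝔭₂ with 𝔭₁ ≠ 𝔭₂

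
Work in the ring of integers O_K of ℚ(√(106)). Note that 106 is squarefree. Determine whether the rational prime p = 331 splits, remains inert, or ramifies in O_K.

p is inert

Since 106 ≢ 1 mod 4, the ring of integers is ℤ[√106] with discriminant 4·106 = 424.
331 ∤ 424, so 331 is unramified.
Legendre symbol by Euler's criterion: (106/331) ≡ 106^165 ≡ 330 (mod 331), i.e. (106/331) = -1.
(106/331) = -1, so 331 is inert.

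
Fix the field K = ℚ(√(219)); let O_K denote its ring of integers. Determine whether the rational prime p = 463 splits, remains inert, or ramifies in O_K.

d = 219 ≡ 3 (mod 4), so O_K = ℤ[√219] and disc(K) = 4d = 876.
disc(K) = 876 is not divisible by 463; 463 is unramified.
Euler's criterion: 219^231 mod 463 = 462. Thus (219|463) = -1.
Legendre symbol -1 ⇒ 463 is inert.

inert — (463) stays prime in O_K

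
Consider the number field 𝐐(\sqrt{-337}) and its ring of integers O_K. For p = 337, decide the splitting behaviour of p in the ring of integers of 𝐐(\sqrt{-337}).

Since -337 ≢ 1 mod 4, the ring of integers is ℤ[√-337] with discriminant 4·(-337) = -1348.
337 divides disc(K) = -1348, so 337 ramifies.

p ramifies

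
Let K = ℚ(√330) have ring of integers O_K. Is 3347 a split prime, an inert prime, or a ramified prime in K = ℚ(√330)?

inert — (3347) stays prime in O_K

330 mod 4 = 2, hence disc K = 4·330 = 1320 and O_K = ℤ[√330].
3347 ∤ 1320, so 3347 is unramified.
(330/3347) = 330^1673 mod 3347 = 3346, giving Legendre symbol -1.
(330/3347) = -1, so 3347 is inert.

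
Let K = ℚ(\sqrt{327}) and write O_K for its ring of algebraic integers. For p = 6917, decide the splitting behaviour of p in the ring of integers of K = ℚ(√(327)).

Since 327 ≢ 1 mod 4, the ring of integers is ℤ[√327] with discriminant 4·327 = 1308.
disc(K) = 1308 is not divisible by 6917; 6917 is unramified.
Euler's criterion: 327^3458 mod 6917 = 1. Thus (327|6917) = 1.
d is a quadratic residue mod p, hence 6917 splits in O_K.

splits completely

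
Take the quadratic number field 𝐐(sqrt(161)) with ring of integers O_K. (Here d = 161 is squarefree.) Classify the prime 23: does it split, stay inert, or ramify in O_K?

ramifies in O_K

d = 161 ≡ 1 (mod 4), so O_K = ℤ[(1+√161)/2] and disc(K) = d = 161.
disc(K) = 161 = 23·7, so p = 23 is ramified.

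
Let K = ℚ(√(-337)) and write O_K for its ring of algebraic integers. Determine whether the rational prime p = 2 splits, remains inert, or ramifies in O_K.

Since -337 ≢ 1 mod 4, the ring of integers is ℤ[√-337] with discriminant 4·(-337) = -1348.
2 divides disc(K) = -1348, so 2 ramifies.

ramifies in O_K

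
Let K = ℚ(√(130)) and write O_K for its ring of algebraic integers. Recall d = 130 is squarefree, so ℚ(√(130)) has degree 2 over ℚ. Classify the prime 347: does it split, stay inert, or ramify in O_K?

Since 130 ≢ 1 mod 4, the ring of integers is ℤ[√130] with discriminant 4·130 = 520.
Since gcd(347, 520) = 1 the prime 347 does not ramify.
Legendre symbol by Euler's criterion: (130/347) ≡ 130^173 ≡ 1 (mod 347), i.e. (130/347) = 1.
d is a quadratic residue mod p, hence 347 splits in O_K.

p splits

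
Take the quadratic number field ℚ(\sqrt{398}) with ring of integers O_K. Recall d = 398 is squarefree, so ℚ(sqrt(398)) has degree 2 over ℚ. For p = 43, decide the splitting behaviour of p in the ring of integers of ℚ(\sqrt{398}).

p splits

398 mod 4 = 2, hence disc K = 4·398 = 1592 and O_K = ℤ[√398].
43 ∤ 1592, so 43 is unramified.
Euler's criterion: 398^21 mod 43 = 1. Thus (398|43) = 1.
Legendre symbol 1 ⇒ 43 is split.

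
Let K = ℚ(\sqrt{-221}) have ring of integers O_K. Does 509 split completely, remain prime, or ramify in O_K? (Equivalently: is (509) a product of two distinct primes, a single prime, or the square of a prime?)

-221 mod 4 = 3, hence disc K = 4·(-221) = -884 and O_K = ℤ[√-221].
disc(K) = -884 is not divisible by 509; 509 is unramified.
Legendre symbol by Euler's criterion: (-221/509) ≡ (-221)^254 ≡ 508 (mod 509), i.e. (-221/509) = -1.
Legendre symbol -1 ⇒ 509 is inert.

509 remains inert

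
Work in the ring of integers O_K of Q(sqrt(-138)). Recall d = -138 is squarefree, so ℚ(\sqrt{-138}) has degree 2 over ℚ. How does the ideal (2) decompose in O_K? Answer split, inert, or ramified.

2 is ramified

Since -138 ≢ 1 mod 4, the ring of integers is ℤ[√-138] with discriminant 4·(-138) = -552.
2 divides disc(K) = -552, so 2 ramifies.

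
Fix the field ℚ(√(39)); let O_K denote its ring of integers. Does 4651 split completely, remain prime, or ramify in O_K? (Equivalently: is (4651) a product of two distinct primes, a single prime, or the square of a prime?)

inert

Since 39 ≢ 1 mod 4, the ring of integers is ℤ[√39] with discriminant 4·39 = 156.
disc(K) = 156 is not divisible by 4651; 4651 is unramified.
Legendre symbol by Euler's criterion: (39/4651) ≡ 39^2325 ≡ 4650 (mod 4651), i.e. (39/4651) = -1.
(39/4651) = -1, so 4651 is inert.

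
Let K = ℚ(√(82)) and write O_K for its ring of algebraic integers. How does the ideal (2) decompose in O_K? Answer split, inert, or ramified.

82 mod 4 = 2, hence disc K = 4·82 = 328 and O_K = ℤ[√82].
2 divides disc(K) = 328, so 2 ramifies.

ramifies in O_K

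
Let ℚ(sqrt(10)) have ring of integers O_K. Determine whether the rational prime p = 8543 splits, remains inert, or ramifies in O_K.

Since 10 ≢ 1 mod 4, the ring of integers is ℤ[√10] with discriminant 4·10 = 40.
8543 ∤ 40, so 8543 is unramified.
Compute (10/8543) via Euler: 10^((8543-1)/2) mod 8543 = 8542, so (10/8543) = -1.
d is a non-residue mod p, hence 8543 remains inert in O_K.

p is inert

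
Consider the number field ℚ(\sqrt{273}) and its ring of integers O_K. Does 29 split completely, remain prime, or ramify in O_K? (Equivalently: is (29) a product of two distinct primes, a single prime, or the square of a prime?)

Since 273 ≡ 1 mod 4, the ring of integers is ℤ[(1+√273)/2] with discriminant 273.
disc(K) = 273 is not divisible by 29; 29 is unramified.
Legendre symbol by Euler's criterion: (273/29) ≡ 273^14 ≡ 28 (mod 29), i.e. (273/29) = -1.
(273/29) = -1, so 29 is inert.

p is inert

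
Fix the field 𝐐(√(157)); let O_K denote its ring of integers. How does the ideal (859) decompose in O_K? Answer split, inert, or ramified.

859 remains inert

Since 157 ≡ 1 mod 4, the ring of integers is ℤ[(1+√157)/2] with discriminant 157.
859 ∤ 157, so 859 is unramified.
Compute (157/859) via Euler: 157^((859-1)/2) mod 859 = 858, so (157/859) = -1.
Legendre symbol -1 ⇒ 859 is inert.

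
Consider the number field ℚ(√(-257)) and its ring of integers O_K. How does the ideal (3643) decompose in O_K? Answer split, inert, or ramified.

split — (3643) = 𝔭₁𝔭₂ with 𝔭₁ ≠ 𝔭₂

d = -257 ≡ 3 (mod 4), so O_K = ℤ[√-257] and disc(K) = 4d = -1028.
disc(K) = -1028 is not divisible by 3643; 3643 is unramified.
Legendre symbol by Euler's criterion: (-257/3643) ≡ (-257)^1821 ≡ 1 (mod 3643), i.e. (-257/3643) = 1.
Legendre symbol 1 ⇒ 3643 is split.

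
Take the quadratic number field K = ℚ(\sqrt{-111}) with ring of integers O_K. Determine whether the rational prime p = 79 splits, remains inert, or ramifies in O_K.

-111 mod 4 = 1, hence disc K = -111 and O_K = ℤ[(1+√-111)/2].
79 ∤ -111, so 79 is unramified.
Compute (-111/79) via Euler: 47^((79-1)/2) mod 79 = 78, so (-111/79) = -1.
Legendre symbol -1 ⇒ 79 is inert.

remains prime (inert)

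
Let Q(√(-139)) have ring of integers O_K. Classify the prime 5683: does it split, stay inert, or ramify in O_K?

remains prime (inert)

Since -139 ≡ 1 mod 4, the ring of integers is ℤ[(1+√-139)/2] with discriminant -139.
5683 ∤ -139, so 5683 is unramified.
(-139/5683) = 5544^2841 mod 5683 = 5682, giving Legendre symbol -1.
d is a non-residue mod p, hence 5683 remains inert in O_K.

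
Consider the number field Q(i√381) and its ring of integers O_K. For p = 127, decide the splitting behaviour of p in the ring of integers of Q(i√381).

ramifies in O_K

Since -381 ≢ 1 mod 4, the ring of integers is ℤ[√-381] with discriminant 4·(-381) = -1524.
disc(K) = -1524 = 127·(-12), so p = 127 is ramified.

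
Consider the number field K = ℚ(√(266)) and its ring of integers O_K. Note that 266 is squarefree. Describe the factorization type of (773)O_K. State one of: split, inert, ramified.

d = 266 ≡ 2 (mod 4), so O_K = ℤ[√266] and disc(K) = 4d = 1064.
Since gcd(773, 1064) = 1 the prime 773 does not ramify.
Compute (266/773) via Euler: 266^((773-1)/2) mod 773 = 772, so (266/773) = -1.
(266/773) = -1, so 773 is inert.

p is inert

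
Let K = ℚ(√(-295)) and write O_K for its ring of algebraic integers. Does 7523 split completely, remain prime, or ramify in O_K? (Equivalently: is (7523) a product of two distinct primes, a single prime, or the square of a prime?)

split — (7523) = 𝔭₁𝔭₂ with 𝔭₁ ≠ 𝔭₂

Since -295 ≡ 1 mod 4, the ring of integers is ℤ[(1+√-295)/2] with discriminant -295.
disc(K) = -295 is not divisible by 7523; 7523 is unramified.
(-295/7523) = 7228^3761 mod 7523 = 1, giving Legendre symbol 1.
Legendre symbol 1 ⇒ 7523 is split.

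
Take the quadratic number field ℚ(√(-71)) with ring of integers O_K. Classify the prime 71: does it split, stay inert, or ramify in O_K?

-71 mod 4 = 1, hence disc K = -71 and O_K = ℤ[(1+√-71)/2].
disc(K) = -71 = 71·(-1), so p = 71 is ramified.

ramifies in O_K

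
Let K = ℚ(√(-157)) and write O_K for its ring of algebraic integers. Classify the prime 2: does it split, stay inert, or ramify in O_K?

Since -157 ≢ 1 mod 4, the ring of integers is ℤ[√-157] with discriminant 4·(-157) = -628.
Ramification test: 2 | -628. The prime 2 ramifies in K.

ramified — (2) = 𝔭²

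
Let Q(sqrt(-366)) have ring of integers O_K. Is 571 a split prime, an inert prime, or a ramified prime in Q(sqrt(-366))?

inert — (571) stays prime in O_K

d = -366 ≡ 2 (mod 4), so O_K = ℤ[√-366] and disc(K) = 4d = -1464.
Since gcd(571, -1464) = 1 the prime 571 does not ramify.
Compute (-366/571) via Euler: 205^((571-1)/2) mod 571 = 570, so (-366/571) = -1.
Legendre symbol -1 ⇒ 571 is inert.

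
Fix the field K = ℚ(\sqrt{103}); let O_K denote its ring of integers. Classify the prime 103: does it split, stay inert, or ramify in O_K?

d = 103 ≡ 3 (mod 4), so O_K = ℤ[√103] and disc(K) = 4d = 412.
disc(K) = 412 = 103·4, so p = 103 is ramified.

103 is ramified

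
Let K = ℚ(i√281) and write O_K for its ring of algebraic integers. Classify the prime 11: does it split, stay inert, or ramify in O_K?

split — (11) = 𝔭₁𝔭₂ with 𝔭₁ ≠ 𝔭₂

d = -281 ≡ 3 (mod 4), so O_K = ℤ[√-281] and disc(K) = 4d = -1124.
Since gcd(11, -1124) = 1 the prime 11 does not ramify.
Legendre symbol by Euler's criterion: (-281/11) ≡ (-281)^5 ≡ 1 (mod 11), i.e. (-281/11) = 1.
Legendre symbol 1 ⇒ 11 is split.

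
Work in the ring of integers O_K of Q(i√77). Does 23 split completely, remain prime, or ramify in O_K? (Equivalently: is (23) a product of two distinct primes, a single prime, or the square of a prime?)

d = -77 ≡ 3 (mod 4), so O_K = ℤ[√-77] and disc(K) = 4d = -308.
Since gcd(23, -308) = 1 the prime 23 does not ramify.
Legendre symbol by Euler's criterion: (-77/23) ≡ (-77)^11 ≡ 22 (mod 23), i.e. (-77/23) = -1.
d is a non-residue mod p, hence 23 remains inert in O_K.

remains prime (inert)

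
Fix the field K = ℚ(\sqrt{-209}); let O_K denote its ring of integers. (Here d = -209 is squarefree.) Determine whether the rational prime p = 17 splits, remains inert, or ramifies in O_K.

17 remains inert

d = -209 ≡ 3 (mod 4), so O_K = ℤ[√-209] and disc(K) = 4d = -836.
disc(K) = -836 is not divisible by 17; 17 is unramified.
Compute (-209/17) via Euler: 12^((17-1)/2) mod 17 = 16, so (-209/17) = -1.
(-209/17) = -1, so 17 is inert.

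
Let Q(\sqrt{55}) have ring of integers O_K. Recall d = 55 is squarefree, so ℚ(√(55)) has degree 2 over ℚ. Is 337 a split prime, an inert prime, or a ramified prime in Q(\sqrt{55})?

55 mod 4 = 3, hence disc K = 4·55 = 220 and O_K = ℤ[√55].
disc(K) = 220 is not divisible by 337; 337 is unramified.
(55/337) = 55^168 mod 337 = 1, giving Legendre symbol 1.
d is a quadratic residue mod p, hence 337 splits in O_K.

p splits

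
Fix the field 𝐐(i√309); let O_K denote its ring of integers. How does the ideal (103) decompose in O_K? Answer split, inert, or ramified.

p ramifies

Since -309 ≢ 1 mod 4, the ring of integers is ℤ[√-309] with discriminant 4·(-309) = -1236.
103 divides disc(K) = -1236, so 103 ramifies.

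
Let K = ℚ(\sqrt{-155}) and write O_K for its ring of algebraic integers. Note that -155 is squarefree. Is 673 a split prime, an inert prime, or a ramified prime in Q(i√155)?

Since -155 ≡ 1 mod 4, the ring of integers is ℤ[(1+√-155)/2] with discriminant -155.
673 ∤ -155, so 673 is unramified.
Compute (-155/673) via Euler: 518^((673-1)/2) mod 673 = 1, so (-155/673) = 1.
(-155/673) = 1, so 673 splits.

splits completely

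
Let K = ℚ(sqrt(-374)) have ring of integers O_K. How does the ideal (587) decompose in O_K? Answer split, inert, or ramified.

inert — (587) stays prime in O_K

Since -374 ≢ 1 mod 4, the ring of integers is ℤ[√-374] with discriminant 4·(-374) = -1496.
587 ∤ -1496, so 587 is unramified.
Euler's criterion: (-374)^293 mod 587 = 586. Thus (-374|587) = -1.
(-374/587) = -1, so 587 is inert.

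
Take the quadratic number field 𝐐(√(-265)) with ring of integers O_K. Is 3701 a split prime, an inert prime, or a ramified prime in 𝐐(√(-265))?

p splits

d = -265 ≡ 3 (mod 4), so O_K = ℤ[√-265] and disc(K) = 4d = -1060.
disc(K) = -1060 is not divisible by 3701; 3701 is unramified.
(-265/3701) = 3436^1850 mod 3701 = 1, giving Legendre symbol 1.
d is a quadratic residue mod p, hence 3701 splits in O_K.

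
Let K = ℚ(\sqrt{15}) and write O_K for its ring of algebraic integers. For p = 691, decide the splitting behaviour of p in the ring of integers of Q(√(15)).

p is inert

d = 15 ≡ 3 (mod 4), so O_K = ℤ[√15] and disc(K) = 4d = 60.
disc(K) = 60 is not divisible by 691; 691 is unramified.
Euler's criterion: 15^345 mod 691 = 690. Thus (15|691) = -1.
d is a non-residue mod p, hence 691 remains inert in O_K.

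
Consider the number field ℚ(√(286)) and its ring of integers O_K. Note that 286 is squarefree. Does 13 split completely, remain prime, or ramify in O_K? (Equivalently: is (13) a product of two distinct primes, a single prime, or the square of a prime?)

286 mod 4 = 2, hence disc K = 4·286 = 1144 and O_K = ℤ[√286].
Ramification test: 13 | 1144. The prime 13 ramifies in K.

ramifies in O_K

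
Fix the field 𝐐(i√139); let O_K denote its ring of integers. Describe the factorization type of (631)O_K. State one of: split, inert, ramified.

d = -139 ≡ 1 (mod 4), so O_K = ℤ[(1+√-139)/2] and disc(K) = d = -139.
Since gcd(631, -139) = 1 the prime 631 does not ramify.
Compute (-139/631) via Euler: 492^((631-1)/2) mod 631 = 630, so (-139/631) = -1.
d is a non-residue mod p, hence 631 remains inert in O_K.

inert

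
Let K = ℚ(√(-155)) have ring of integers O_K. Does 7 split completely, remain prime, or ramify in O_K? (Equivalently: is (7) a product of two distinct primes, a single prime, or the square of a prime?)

d = -155 ≡ 1 (mod 4), so O_K = ℤ[(1+√-155)/2] and disc(K) = d = -155.
7 ∤ -155, so 7 is unramified.
(-155/7) = 6^3 mod 7 = 6, giving Legendre symbol -1.
(-155/7) = -1, so 7 is inert.

7 remains inert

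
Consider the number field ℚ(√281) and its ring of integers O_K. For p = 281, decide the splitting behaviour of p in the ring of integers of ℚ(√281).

Since 281 ≡ 1 mod 4, the ring of integers is ℤ[(1+√281)/2] with discriminant 281.
disc(K) = 281 = 281·1, so p = 281 is ramified.

ramified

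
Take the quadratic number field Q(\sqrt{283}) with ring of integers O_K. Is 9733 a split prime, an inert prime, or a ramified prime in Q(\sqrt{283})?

9733 splits in O_K

Since 283 ≢ 1 mod 4, the ring of integers is ℤ[√283] with discriminant 4·283 = 1132.
9733 ∤ 1132, so 9733 is unramified.
Compute (283/9733) via Euler: 283^((9733-1)/2) mod 9733 = 1, so (283/9733) = 1.
(283/9733) = 1, so 9733 splits.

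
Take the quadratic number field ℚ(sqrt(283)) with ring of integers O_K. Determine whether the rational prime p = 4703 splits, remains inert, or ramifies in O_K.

d = 283 ≡ 3 (mod 4), so O_K = ℤ[√283] and disc(K) = 4d = 1132.
Since gcd(4703, 1132) = 1 the prime 4703 does not ramify.
Compute (283/4703) via Euler: 283^((4703-1)/2) mod 4703 = 4702, so (283/4703) = -1.
(283/4703) = -1, so 4703 is inert.

inert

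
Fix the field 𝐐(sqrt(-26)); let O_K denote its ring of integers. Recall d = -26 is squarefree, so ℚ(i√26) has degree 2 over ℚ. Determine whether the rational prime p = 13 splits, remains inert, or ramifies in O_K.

ramifies in O_K

-26 mod 4 = 2, hence disc K = 4·(-26) = -104 and O_K = ℤ[√-26].
13 divides disc(K) = -104, so 13 ramifies.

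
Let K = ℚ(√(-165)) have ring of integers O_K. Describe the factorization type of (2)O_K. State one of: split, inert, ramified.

p ramifies

Since -165 ≢ 1 mod 4, the ring of integers is ℤ[√-165] with discriminant 4·(-165) = -660.
Ramification test: 2 | -660. The prime 2 ramifies in K.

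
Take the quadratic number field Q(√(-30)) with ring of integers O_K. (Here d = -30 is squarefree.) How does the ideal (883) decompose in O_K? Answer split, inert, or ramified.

split — (883) = 𝔭₁𝔭₂ with 𝔭₁ ≠ 𝔭₂

d = -30 ≡ 2 (mod 4), so O_K = ℤ[√-30] and disc(K) = 4d = -120.
Since gcd(883, -120) = 1 the prime 883 does not ramify.
Legendre symbol by Euler's criterion: (-30/883) ≡ (-30)^441 ≡ 1 (mod 883), i.e. (-30/883) = 1.
Legendre symbol 1 ⇒ 883 is split.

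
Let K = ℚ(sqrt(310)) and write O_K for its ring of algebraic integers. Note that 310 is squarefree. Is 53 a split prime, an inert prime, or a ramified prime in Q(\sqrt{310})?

inert

d = 310 ≡ 2 (mod 4), so O_K = ℤ[√310] and disc(K) = 4d = 1240.
disc(K) = 1240 is not divisible by 53; 53 is unramified.
Compute (310/53) via Euler: 45^((53-1)/2) mod 53 = 52, so (310/53) = -1.
d is a non-residue mod p, hence 53 remains inert in O_K.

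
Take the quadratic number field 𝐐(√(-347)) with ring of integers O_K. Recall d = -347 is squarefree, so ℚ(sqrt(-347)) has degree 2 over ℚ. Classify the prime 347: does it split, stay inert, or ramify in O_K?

d = -347 ≡ 1 (mod 4), so O_K = ℤ[(1+√-347)/2] and disc(K) = d = -347.
Ramification test: 347 | -347. The prime 347 ramifies in K.

ramified — (347) = 𝔭²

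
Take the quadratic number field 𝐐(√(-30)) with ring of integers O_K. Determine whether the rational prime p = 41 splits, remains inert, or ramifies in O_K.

41 remains inert

Since -30 ≢ 1 mod 4, the ring of integers is ℤ[√-30] with discriminant 4·(-30) = -120.
41 ∤ -120, so 41 is unramified.
Legendre symbol by Euler's criterion: (-30/41) ≡ (-30)^20 ≡ 40 (mod 41), i.e. (-30/41) = -1.
(-30/41) = -1, so 41 is inert.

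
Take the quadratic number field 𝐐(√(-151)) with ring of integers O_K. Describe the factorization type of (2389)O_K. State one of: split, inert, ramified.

d = -151 ≡ 1 (mod 4), so O_K = ℤ[(1+√-151)/2] and disc(K) = d = -151.
disc(K) = -151 is not divisible by 2389; 2389 is unramified.
(-151/2389) = 2238^1194 mod 2389 = 1, giving Legendre symbol 1.
(-151/2389) = 1, so 2389 splits.

2389 splits in O_K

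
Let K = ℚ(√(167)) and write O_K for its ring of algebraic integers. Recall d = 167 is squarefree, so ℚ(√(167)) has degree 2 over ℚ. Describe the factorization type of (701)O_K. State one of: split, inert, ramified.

Since 167 ≢ 1 mod 4, the ring of integers is ℤ[√167] with discriminant 4·167 = 668.
Since gcd(701, 668) = 1 the prime 701 does not ramify.
Compute (167/701) via Euler: 167^((701-1)/2) mod 701 = 1, so (167/701) = 1.
(167/701) = 1, so 701 splits.

p splits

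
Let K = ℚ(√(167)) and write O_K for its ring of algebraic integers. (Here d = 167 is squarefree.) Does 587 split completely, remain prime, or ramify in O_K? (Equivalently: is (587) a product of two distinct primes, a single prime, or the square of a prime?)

Since 167 ≢ 1 mod 4, the ring of integers is ℤ[√167] with discriminant 4·167 = 668.
disc(K) = 668 is not divisible by 587; 587 is unramified.
(167/587) = 167^293 mod 587 = 1, giving Legendre symbol 1.
(167/587) = 1, so 587 splits.

587 splits in O_K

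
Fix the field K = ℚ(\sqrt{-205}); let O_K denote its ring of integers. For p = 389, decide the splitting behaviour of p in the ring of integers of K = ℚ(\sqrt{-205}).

d = -205 ≡ 3 (mod 4), so O_K = ℤ[√-205] and disc(K) = 4d = -820.
Since gcd(389, -820) = 1 the prime 389 does not ramify.
Compute (-205/389) via Euler: 184^((389-1)/2) mod 389 = 1, so (-205/389) = 1.
(-205/389) = 1, so 389 splits.

split — (389) = 𝔭₁𝔭₂ with 𝔭₁ ≠ 𝔭₂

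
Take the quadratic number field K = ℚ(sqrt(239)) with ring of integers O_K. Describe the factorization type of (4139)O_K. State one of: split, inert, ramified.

splits completely

d = 239 ≡ 3 (mod 4), so O_K = ℤ[√239] and disc(K) = 4d = 956.
4139 ∤ 956, so 4139 is unramified.
(239/4139) = 239^2069 mod 4139 = 1, giving Legendre symbol 1.
(239/4139) = 1, so 4139 splits.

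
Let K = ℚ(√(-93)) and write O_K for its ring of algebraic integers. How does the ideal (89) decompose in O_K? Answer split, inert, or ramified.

p splits

Since -93 ≢ 1 mod 4, the ring of integers is ℤ[√-93] with discriminant 4·(-93) = -372.
89 ∤ -372, so 89 is unramified.
(-93/89) = 85^44 mod 89 = 1, giving Legendre symbol 1.
Legendre symbol 1 ⇒ 89 is split.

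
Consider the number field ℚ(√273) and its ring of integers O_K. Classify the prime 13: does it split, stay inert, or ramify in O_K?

ramifies in O_K

Since 273 ≡ 1 mod 4, the ring of integers is ℤ[(1+√273)/2] with discriminant 273.
Ramification test: 13 | 273. The prime 13 ramifies in K.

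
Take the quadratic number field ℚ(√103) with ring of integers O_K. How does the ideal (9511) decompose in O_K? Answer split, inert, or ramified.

splits completely

103 mod 4 = 3, hence disc K = 4·103 = 412 and O_K = ℤ[√103].
9511 ∤ 412, so 9511 is unramified.
Euler's criterion: 103^4755 mod 9511 = 1. Thus (103|9511) = 1.
(103/9511) = 1, so 9511 splits.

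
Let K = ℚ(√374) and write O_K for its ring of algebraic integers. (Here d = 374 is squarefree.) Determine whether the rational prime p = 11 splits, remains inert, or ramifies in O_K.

d = 374 ≡ 2 (mod 4), so O_K = ℤ[√374] and disc(K) = 4d = 1496.
11 divides disc(K) = 1496, so 11 ramifies.

ramified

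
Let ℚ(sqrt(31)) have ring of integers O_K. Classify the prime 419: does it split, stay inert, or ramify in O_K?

inert — (419) stays prime in O_K

Since 31 ≢ 1 mod 4, the ring of integers is ℤ[√31] with discriminant 4·31 = 124.
disc(K) = 124 is not divisible by 419; 419 is unramified.
Euler's criterion: 31^209 mod 419 = 418. Thus (31|419) = -1.
(31/419) = -1, so 419 is inert.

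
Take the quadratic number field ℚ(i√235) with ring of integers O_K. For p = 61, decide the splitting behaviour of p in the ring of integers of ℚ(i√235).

d = -235 ≡ 1 (mod 4), so O_K = ℤ[(1+√-235)/2] and disc(K) = d = -235.
Since gcd(61, -235) = 1 the prime 61 does not ramify.
Euler's criterion: (-235)^30 mod 61 = 1. Thus (-235|61) = 1.
Legendre symbol 1 ⇒ 61 is split.

split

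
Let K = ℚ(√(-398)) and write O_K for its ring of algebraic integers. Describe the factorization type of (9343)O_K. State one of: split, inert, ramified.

p is inert

d = -398 ≡ 2 (mod 4), so O_K = ℤ[√-398] and disc(K) = 4d = -1592.
Since gcd(9343, -1592) = 1 the prime 9343 does not ramify.
Compute (-398/9343) via Euler: 8945^((9343-1)/2) mod 9343 = 9342, so (-398/9343) = -1.
Legendre symbol -1 ⇒ 9343 is inert.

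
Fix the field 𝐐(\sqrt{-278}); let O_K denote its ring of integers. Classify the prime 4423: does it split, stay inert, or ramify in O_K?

Since -278 ≢ 1 mod 4, the ring of integers is ℤ[√-278] with discriminant 4·(-278) = -1112.
4423 ∤ -1112, so 4423 is unramified.
(-278/4423) = 4145^2211 mod 4423 = 4422, giving Legendre symbol -1.
(-278/4423) = -1, so 4423 is inert.

inert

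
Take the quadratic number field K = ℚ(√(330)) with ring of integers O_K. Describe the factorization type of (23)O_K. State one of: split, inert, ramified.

split — (23) = 𝔭₁𝔭₂ with 𝔭₁ ≠ 𝔭₂

330 mod 4 = 2, hence disc K = 4·330 = 1320 and O_K = ℤ[√330].
disc(K) = 1320 is not divisible by 23; 23 is unramified.
Legendre symbol by Euler's criterion: (330/23) ≡ 330^11 ≡ 1 (mod 23), i.e. (330/23) = 1.
d is a quadratic residue mod p, hence 23 splits in O_K.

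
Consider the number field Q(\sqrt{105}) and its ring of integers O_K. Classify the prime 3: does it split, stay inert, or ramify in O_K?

d = 105 ≡ 1 (mod 4), so O_K = ℤ[(1+√105)/2] and disc(K) = d = 105.
disc(K) = 105 = 3·35, so p = 3 is ramified.

p ramifies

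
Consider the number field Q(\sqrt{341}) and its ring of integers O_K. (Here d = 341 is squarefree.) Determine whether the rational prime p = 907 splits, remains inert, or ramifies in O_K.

d = 341 ≡ 1 (mod 4), so O_K = ℤ[(1+√341)/2] and disc(K) = d = 341.
907 ∤ 341, so 907 is unramified.
(341/907) = 341^453 mod 907 = 1, giving Legendre symbol 1.
Legendre symbol 1 ⇒ 907 is split.

splits completely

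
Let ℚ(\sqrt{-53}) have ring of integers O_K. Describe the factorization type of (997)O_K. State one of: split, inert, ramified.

split — (997) = 𝔭₁𝔭₂ with 𝔭₁ ≠ 𝔭₂

-53 mod 4 = 3, hence disc K = 4·(-53) = -212 and O_K = ℤ[√-53].
Since gcd(997, -212) = 1 the prime 997 does not ramify.
(-53/997) = 944^498 mod 997 = 1, giving Legendre symbol 1.
Legendre symbol 1 ⇒ 997 is split.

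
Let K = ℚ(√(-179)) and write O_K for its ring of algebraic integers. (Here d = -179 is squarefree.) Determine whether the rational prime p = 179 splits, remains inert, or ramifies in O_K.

179 is ramified

Since -179 ≡ 1 mod 4, the ring of integers is ℤ[(1+√-179)/2] with discriminant -179.
Ramification test: 179 | -179. The prime 179 ramifies in K.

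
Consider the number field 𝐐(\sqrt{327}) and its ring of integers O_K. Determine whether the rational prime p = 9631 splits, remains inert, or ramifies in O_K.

Since 327 ≢ 1 mod 4, the ring of integers is ℤ[√327] with discriminant 4·327 = 1308.
9631 ∤ 1308, so 9631 is unramified.
Euler's criterion: 327^4815 mod 9631 = 1. Thus (327|9631) = 1.
(327/9631) = 1, so 9631 splits.

split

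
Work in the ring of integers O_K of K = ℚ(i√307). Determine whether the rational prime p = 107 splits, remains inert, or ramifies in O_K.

d = -307 ≡ 1 (mod 4), so O_K = ℤ[(1+√-307)/2] and disc(K) = d = -307.
Since gcd(107, -307) = 1 the prime 107 does not ramify.
Euler's criterion: (-307)^53 mod 107 = 1. Thus (-307|107) = 1.
d is a quadratic residue mod p, hence 107 splits in O_K.

split — (107) = 𝔭₁𝔭₂ with 𝔭₁ ≠ 𝔭₂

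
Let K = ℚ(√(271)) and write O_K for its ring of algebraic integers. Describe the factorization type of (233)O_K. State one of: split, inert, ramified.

d = 271 ≡ 3 (mod 4), so O_K = ℤ[√271] and disc(K) = 4d = 1084.
233 ∤ 1084, so 233 is unramified.
Compute (271/233) via Euler: 38^((233-1)/2) mod 233 = 1, so (271/233) = 1.
Legendre symbol 1 ⇒ 233 is split.

splits completely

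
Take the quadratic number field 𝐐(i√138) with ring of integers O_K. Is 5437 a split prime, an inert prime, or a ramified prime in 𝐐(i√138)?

d = -138 ≡ 2 (mod 4), so O_K = ℤ[√-138] and disc(K) = 4d = -552.
disc(K) = -552 is not divisible by 5437; 5437 is unramified.
Euler's criterion: (-138)^2718 mod 5437 = 5436. Thus (-138|5437) = -1.
Legendre symbol -1 ⇒ 5437 is inert.

inert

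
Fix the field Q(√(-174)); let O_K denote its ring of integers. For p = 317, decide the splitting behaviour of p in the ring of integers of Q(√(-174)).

-174 mod 4 = 2, hence disc K = 4·(-174) = -696 and O_K = ℤ[√-174].
Since gcd(317, -696) = 1 the prime 317 does not ramify.
Legendre symbol by Euler's criterion: (-174/317) ≡ (-174)^158 ≡ 316 (mod 317), i.e. (-174/317) = -1.
(-174/317) = -1, so 317 is inert.

317 remains inert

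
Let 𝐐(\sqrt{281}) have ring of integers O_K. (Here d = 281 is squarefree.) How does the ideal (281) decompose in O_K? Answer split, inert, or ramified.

281 mod 4 = 1, hence disc K = 281 and O_K = ℤ[(1+√281)/2].
Ramification test: 281 | 281. The prime 281 ramifies in K.

ramified — (281) = 𝔭²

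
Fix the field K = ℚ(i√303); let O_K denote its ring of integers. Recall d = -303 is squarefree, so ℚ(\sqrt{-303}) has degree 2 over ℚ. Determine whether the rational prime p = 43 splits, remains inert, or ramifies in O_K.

Since -303 ≡ 1 mod 4, the ring of integers is ℤ[(1+√-303)/2] with discriminant -303.
disc(K) = -303 is not divisible by 43; 43 is unramified.
Compute (-303/43) via Euler: 41^((43-1)/2) mod 43 = 1, so (-303/43) = 1.
Legendre symbol 1 ⇒ 43 is split.

splits completely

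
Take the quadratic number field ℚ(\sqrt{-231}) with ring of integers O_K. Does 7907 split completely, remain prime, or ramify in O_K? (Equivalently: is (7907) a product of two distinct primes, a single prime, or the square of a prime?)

Since -231 ≡ 1 mod 4, the ring of integers is ℤ[(1+√-231)/2] with discriminant -231.
disc(K) = -231 is not divisible by 7907; 7907 is unramified.
(-231/7907) = 7676^3953 mod 7907 = 7906, giving Legendre symbol -1.
(-231/7907) = -1, so 7907 is inert.

7907 remains inert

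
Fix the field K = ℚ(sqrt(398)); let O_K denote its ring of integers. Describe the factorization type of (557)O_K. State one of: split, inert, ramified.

398 mod 4 = 2, hence disc K = 4·398 = 1592 and O_K = ℤ[√398].
disc(K) = 1592 is not divisible by 557; 557 is unramified.
Legendre symbol by Euler's criterion: (398/557) ≡ 398^278 ≡ 1 (mod 557), i.e. (398/557) = 1.
Legendre symbol 1 ⇒ 557 is split.

split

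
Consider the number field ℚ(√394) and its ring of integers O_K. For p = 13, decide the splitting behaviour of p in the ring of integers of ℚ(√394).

13 splits in O_K

d = 394 ≡ 2 (mod 4), so O_K = ℤ[√394] and disc(K) = 4d = 1576.
Since gcd(13, 1576) = 1 the prime 13 does not ramify.
Euler's criterion: 394^6 mod 13 = 1. Thus (394|13) = 1.
Legendre symbol 1 ⇒ 13 is split.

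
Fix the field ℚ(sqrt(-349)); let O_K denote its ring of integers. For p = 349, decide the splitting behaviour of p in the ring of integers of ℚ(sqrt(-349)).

ramifies in O_K

d = -349 ≡ 3 (mod 4), so O_K = ℤ[√-349] and disc(K) = 4d = -1396.
349 divides disc(K) = -1396, so 349 ramifies.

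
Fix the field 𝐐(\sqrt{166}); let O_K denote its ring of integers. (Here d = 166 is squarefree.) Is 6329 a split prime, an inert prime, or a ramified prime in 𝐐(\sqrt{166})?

p splits

Since 166 ≢ 1 mod 4, the ring of integers is ℤ[√166] with discriminant 4·166 = 664.
disc(K) = 664 is not divisible by 6329; 6329 is unramified.
Compute (166/6329) via Euler: 166^((6329-1)/2) mod 6329 = 1, so (166/6329) = 1.
d is a quadratic residue mod p, hence 6329 splits in O_K.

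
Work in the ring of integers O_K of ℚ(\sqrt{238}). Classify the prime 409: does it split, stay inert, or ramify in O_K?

d = 238 ≡ 2 (mod 4), so O_K = ℤ[√238] and disc(K) = 4d = 952.
disc(K) = 952 is not divisible by 409; 409 is unramified.
Euler's criterion: 238^204 mod 409 = 408. Thus (238|409) = -1.
d is a non-residue mod p, hence 409 remains inert in O_K.

inert — (409) stays prime in O_K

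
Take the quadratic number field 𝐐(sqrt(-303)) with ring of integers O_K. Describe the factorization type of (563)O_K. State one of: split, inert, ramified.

inert

Since -303 ≡ 1 mod 4, the ring of integers is ℤ[(1+√-303)/2] with discriminant -303.
Since gcd(563, -303) = 1 the prime 563 does not ramify.
Euler's criterion: (-303)^281 mod 563 = 562. Thus (-303|563) = -1.
Legendre symbol -1 ⇒ 563 is inert.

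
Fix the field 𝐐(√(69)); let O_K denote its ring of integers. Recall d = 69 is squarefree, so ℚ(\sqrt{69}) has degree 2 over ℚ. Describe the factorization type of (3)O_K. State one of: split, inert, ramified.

ramified — (3) = 𝔭²

Since 69 ≡ 1 mod 4, the ring of integers is ℤ[(1+√69)/2] with discriminant 69.
disc(K) = 69 = 3·23, so p = 3 is ramified.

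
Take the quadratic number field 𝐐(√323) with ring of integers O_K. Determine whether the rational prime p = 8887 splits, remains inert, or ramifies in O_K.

8887 splits in O_K

323 mod 4 = 3, hence disc K = 4·323 = 1292 and O_K = ℤ[√323].
Since gcd(8887, 1292) = 1 the prime 8887 does not ramify.
Compute (323/8887) via Euler: 323^((8887-1)/2) mod 8887 = 1, so (323/8887) = 1.
(323/8887) = 1, so 8887 splits.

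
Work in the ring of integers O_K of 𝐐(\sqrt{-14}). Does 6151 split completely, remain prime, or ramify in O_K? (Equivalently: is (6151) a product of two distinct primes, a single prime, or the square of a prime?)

inert — (6151) stays prime in O_K

d = -14 ≡ 2 (mod 4), so O_K = ℤ[√-14] and disc(K) = 4d = -56.
6151 ∤ -56, so 6151 is unramified.
Compute (-14/6151) via Euler: 6137^((6151-1)/2) mod 6151 = 6150, so (-14/6151) = -1.
(-14/6151) = -1, so 6151 is inert.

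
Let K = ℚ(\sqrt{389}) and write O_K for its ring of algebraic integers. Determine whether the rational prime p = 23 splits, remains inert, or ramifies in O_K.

23 remains inert

Since 389 ≡ 1 mod 4, the ring of integers is ℤ[(1+√389)/2] with discriminant 389.
23 ∤ 389, so 23 is unramified.
Compute (389/23) via Euler: 21^((23-1)/2) mod 23 = 22, so (389/23) = -1.
(389/23) = -1, so 23 is inert.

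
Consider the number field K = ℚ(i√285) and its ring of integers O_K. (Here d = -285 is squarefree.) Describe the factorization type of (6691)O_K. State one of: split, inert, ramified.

Since -285 ≢ 1 mod 4, the ring of integers is ℤ[√-285] with discriminant 4·(-285) = -1140.
Since gcd(6691, -1140) = 1 the prime 6691 does not ramify.
Euler's criterion: (-285)^3345 mod 6691 = 1. Thus (-285|6691) = 1.
Legendre symbol 1 ⇒ 6691 is split.

p splits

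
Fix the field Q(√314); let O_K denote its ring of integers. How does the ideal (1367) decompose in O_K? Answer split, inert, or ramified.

Since 314 ≢ 1 mod 4, the ring of integers is ℤ[√314] with discriminant 4·314 = 1256.
Since gcd(1367, 1256) = 1 the prime 1367 does not ramify.
Euler's criterion: 314^683 mod 1367 = 1. Thus (314|1367) = 1.
(314/1367) = 1, so 1367 splits.

split — (1367) = 𝔭₁𝔭₂ with 𝔭₁ ≠ 𝔭₂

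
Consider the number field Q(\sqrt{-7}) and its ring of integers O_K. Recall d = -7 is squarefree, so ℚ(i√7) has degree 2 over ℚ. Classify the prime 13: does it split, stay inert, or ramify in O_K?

remains prime (inert)

-7 mod 4 = 1, hence disc K = -7 and O_K = ℤ[(1+√-7)/2].
Since gcd(13, -7) = 1 the prime 13 does not ramify.
(-7/13) = 6^6 mod 13 = 12, giving Legendre symbol -1.
d is a non-residue mod p, hence 13 remains inert in O_K.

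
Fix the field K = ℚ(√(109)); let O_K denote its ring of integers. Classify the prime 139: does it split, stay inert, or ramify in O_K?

inert — (139) stays prime in O_K

d = 109 ≡ 1 (mod 4), so O_K = ℤ[(1+√109)/2] and disc(K) = d = 109.
disc(K) = 109 is not divisible by 139; 139 is unramified.
(109/139) = 109^69 mod 139 = 138, giving Legendre symbol -1.
d is a non-residue mod p, hence 139 remains inert in O_K.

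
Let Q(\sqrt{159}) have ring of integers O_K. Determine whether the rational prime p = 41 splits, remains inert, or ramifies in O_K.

d = 159 ≡ 3 (mod 4), so O_K = ℤ[√159] and disc(K) = 4d = 636.
Since gcd(41, 636) = 1 the prime 41 does not ramify.
Euler's criterion: 159^20 mod 41 = 1. Thus (159|41) = 1.
d is a quadratic residue mod p, hence 41 splits in O_K.

splits completely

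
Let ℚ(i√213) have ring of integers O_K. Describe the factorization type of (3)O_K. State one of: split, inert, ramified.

ramifies in O_K

-213 mod 4 = 3, hence disc K = 4·(-213) = -852 and O_K = ℤ[√-213].
disc(K) = -852 = 3·(-284), so p = 3 is ramified.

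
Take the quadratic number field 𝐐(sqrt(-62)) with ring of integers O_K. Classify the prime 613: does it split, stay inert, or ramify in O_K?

-62 mod 4 = 2, hence disc K = 4·(-62) = -248 and O_K = ℤ[√-62].
disc(K) = -248 is not divisible by 613; 613 is unramified.
(-62/613) = 551^306 mod 613 = 1, giving Legendre symbol 1.
d is a quadratic residue mod p, hence 613 splits in O_K.

p splits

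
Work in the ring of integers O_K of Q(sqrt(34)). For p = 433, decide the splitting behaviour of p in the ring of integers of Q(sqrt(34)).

d = 34 ≡ 2 (mod 4), so O_K = ℤ[√34] and disc(K) = 4d = 136.
disc(K) = 136 is not divisible by 433; 433 is unramified.
Legendre symbol by Euler's criterion: (34/433) ≡ 34^216 ≡ 1 (mod 433), i.e. (34/433) = 1.
d is a quadratic residue mod p, hence 433 splits in O_K.

p splits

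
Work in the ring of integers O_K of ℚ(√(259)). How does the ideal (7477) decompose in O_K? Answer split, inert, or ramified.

Since 259 ≢ 1 mod 4, the ring of integers is ℤ[√259] with discriminant 4·259 = 1036.
Since gcd(7477, 1036) = 1 the prime 7477 does not ramify.
Legendre symbol by Euler's criterion: (259/7477) ≡ 259^3738 ≡ 1 (mod 7477), i.e. (259/7477) = 1.
(259/7477) = 1, so 7477 splits.

split — (7477) = 𝔭₁𝔭₂ with 𝔭₁ ≠ 𝔭₂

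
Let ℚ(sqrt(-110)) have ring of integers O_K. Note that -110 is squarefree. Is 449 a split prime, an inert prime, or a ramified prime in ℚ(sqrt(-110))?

449 splits in O_K

-110 mod 4 = 2, hence disc K = 4·(-110) = -440 and O_K = ℤ[√-110].
449 ∤ -440, so 449 is unramified.
(-110/449) = 339^224 mod 449 = 1, giving Legendre symbol 1.
d is a quadratic residue mod p, hence 449 splits in O_K.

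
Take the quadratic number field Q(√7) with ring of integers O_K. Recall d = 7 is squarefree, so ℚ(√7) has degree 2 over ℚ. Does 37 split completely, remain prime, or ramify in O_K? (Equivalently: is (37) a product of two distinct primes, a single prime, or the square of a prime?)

split — (37) = 𝔭₁𝔭₂ with 𝔭₁ ≠ 𝔭₂

7 mod 4 = 3, hence disc K = 4·7 = 28 and O_K = ℤ[√7].
37 ∤ 28, so 37 is unramified.
Legendre symbol by Euler's criterion: (7/37) ≡ 7^18 ≡ 1 (mod 37), i.e. (7/37) = 1.
(7/37) = 1, so 37 splits.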